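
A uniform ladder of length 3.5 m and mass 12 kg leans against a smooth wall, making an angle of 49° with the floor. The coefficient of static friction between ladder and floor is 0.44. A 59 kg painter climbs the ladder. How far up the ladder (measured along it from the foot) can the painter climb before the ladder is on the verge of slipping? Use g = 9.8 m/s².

Take moments about the foot of the ladder.
Ladder weight 12×9.8 = 117.6 N acts at 1.75 m along the ladder; its horizontal arm is 1.75·cos49° = 1.148 m → τ = 135 N·m clockwise.
Painter weight 59×9.8 = 578.2 N at distance d → arm d·cos49° → τ = 578.2·d·0.6561 clockwise.
Wall normal N at the top has arm L sinθ = 2.641 m counterclockwise, so Στ = 0 gives N·2.641 = 135 + 379.4·d.
ΣFy = 0 ⇒ N_floor = 695.8 N, so the maximum friction is μ_s·N_floor = 0.44×695.8 = 306.2 N. ΣFx = 0 ⇒ N_wall = f, so at the slipping point N = 306.2 N.
Substituting: 306.2×2.641 = 135 + 379.4·d ⇒ d = (808.7 − 135) / 379.4 = 1.78 m.

d ≈ 1.78 m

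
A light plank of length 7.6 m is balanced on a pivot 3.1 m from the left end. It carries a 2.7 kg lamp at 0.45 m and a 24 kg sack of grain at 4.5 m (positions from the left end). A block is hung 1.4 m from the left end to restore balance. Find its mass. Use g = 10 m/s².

m ≈ 15.6 kg

Choose the pivot (at 3.1 m from the left end) as the axis so the support reaction has zero arm there.
Lamp: 2.7 × 10 = 27 N down at 0.45 m → arm 2.65 m, τ = 27 × 2.65 = 71.55 N·m counterclockwise.
Sack of grain: 24 × 10 = 240 N down at 4.5 m → arm 1.4 m, τ = 240 × 1.4 = 336 N·m clockwise.
Net moment of known loads = 264.4 N·m clockwise.
An unknown mass m at 1.4 m has arm 1.7 m; its moment is m·g·1.7 counterclockwise.
For rotational equilibrium, m × 10 × 1.7 = 264.4, so m = 264.4 / (10 × 1.7) = 15.6 kg.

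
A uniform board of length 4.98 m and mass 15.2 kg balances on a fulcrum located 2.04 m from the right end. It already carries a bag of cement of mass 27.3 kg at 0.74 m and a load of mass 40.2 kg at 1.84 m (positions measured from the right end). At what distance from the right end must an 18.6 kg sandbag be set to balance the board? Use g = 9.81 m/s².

x ≈ 4.01 m from the right end

Choose the fulcrum (at 2.04 m from the right end) as the axis so the support reaction has zero arm there.
Beam weight: 15.2 × 9.81 = 149.1 N down at 2.49 m → arm 0.45 m, τ = 149.1 × 0.45 = 67.09 N·m counterclockwise.
Bag of cement: 27.3 × 9.81 = 267.8 N down at 0.74 m → arm 1.3 m, τ = 267.8 × 1.3 = 348.1 N·m clockwise.
Load: 40.2 × 9.81 = 394.4 N down at 1.84 m → arm 0.2 m, τ = 394.4 × 0.2 = 78.88 N·m clockwise.
Net moment of existing loads = 359.9 N·m clockwise.
The sandbag weighs 18.6 × 9.81 = 182.5 N and must supply an equal counterclockwise moment, so its lever arm about the fulcrum is 359.9 / 182.5 = 1.97 m.
That puts it at 2.04 + 1.97 = 4.01 m from the right end.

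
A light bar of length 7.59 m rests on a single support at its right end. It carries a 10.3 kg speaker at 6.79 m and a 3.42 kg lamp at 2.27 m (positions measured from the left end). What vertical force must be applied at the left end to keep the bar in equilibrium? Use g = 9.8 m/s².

Taking torques about the right end:
Speaker: 10.3 × 9.8 = 100.9 N down at 6.79 m → arm 0.8 m, τ = 100.9 × 0.8 = 80.72 N·m counterclockwise.
Lamp: 3.42 × 9.8 = 33.52 N down at 2.27 m → arm 5.32 m, τ = 33.52 × 5.32 = 178.3 N·m counterclockwise.
Net moment of the loads = 259 N·m counterclockwise.
The upward force F acts at the left end, arm 7.59 m, giving F × 7.59 clockwise.
Balancing moments: F × 7.59 = 259, giving F = 259 / 7.59 = 34.1 N.

F ≈ 34.1 N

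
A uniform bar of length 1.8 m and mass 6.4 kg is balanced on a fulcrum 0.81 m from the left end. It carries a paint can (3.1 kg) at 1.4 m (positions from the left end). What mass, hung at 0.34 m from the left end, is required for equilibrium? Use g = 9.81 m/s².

m ≈ 5.12 kg

Take moments about the fulcrum (at 0.81 m from the left end).
Beam weight: 6.4 × 9.81 = 62.78 N down at 0.9 m → arm 0.09 m, τ = 62.78 × 0.09 = 5.65 N·m clockwise.
Paint can: 3.1 × 9.81 = 30.41 N down at 1.4 m → arm 0.59 m, τ = 30.41 × 0.59 = 17.94 N·m clockwise.
Net moment of known loads = 23.59 N·m clockwise.
An unknown mass m at 0.34 m has arm 0.47 m; its moment is m·g·0.47 counterclockwise.
Στ = 0 ⇒ m × 9.81 × 0.47 = 23.59 ⇒ m = 23.59 / (9.81 × 0.47) = 5.12 kg.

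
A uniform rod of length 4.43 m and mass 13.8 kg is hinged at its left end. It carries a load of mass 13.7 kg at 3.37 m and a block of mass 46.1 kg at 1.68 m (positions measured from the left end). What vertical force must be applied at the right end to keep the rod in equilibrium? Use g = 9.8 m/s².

Taking torques about the left end:
Beam weight: 13.8 × 9.8 = 135.2 N down at 2.215 m → arm 2.215 m, τ = 135.2 × 2.215 = 299.5 N·m clockwise.
Load: 13.7 × 9.8 = 134.3 N down at 3.37 m → arm 3.37 m, τ = 134.3 × 3.37 = 452.6 N·m clockwise.
Block: 46.1 × 9.8 = 451.8 N down at 1.68 m → arm 1.68 m, τ = 451.8 × 1.68 = 759 N·m clockwise.
Net moment of the loads = 1511 N·m clockwise.
The upward force F acts at the right end, arm 4.43 m, giving F × 4.43 counterclockwise.
For rotational equilibrium, F × 4.43 = 1511, so F = 1511 / 4.43 = 341 N.

F ≈ 341 N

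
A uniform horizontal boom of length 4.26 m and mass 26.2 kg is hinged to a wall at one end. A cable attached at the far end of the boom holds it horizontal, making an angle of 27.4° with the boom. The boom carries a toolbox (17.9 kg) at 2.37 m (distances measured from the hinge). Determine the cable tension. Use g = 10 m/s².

T ≈ 501 N

Take moments about the hinge.
Beam weight: 26.2 × 10 = 262 N down at 2.13 m → arm 2.13 m, τ = 262 × 2.13 = 558.1 N·m clockwise.
Toolbox: 17.9 × 10 = 179 N down at 2.37 m → arm 2.37 m, τ = 179 × 2.37 = 424.2 N·m clockwise.
Total clockwise load moment = 982.3 N·m.
The cable tension T acts at 4.26 m; only its component perpendicular to the boom, T sinθ, produces torque. sin 27.4° = 0.4602.
Στ = 0 ⇒ T × 4.26 × 0.4602 = 982.3 ⇒ T = 982.3 / 1.96 = 501 N.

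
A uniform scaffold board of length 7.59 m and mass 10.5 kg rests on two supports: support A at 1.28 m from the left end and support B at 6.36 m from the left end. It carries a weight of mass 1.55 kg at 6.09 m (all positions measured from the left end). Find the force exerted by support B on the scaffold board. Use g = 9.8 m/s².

R_B ≈ 65.3 N

Take moments about support A.
Beam weight: 10.5 × 9.8 = 102.9 N down at 3.795 m → arm 2.515 m, τ = 102.9 × 2.515 = 258.8 N·m clockwise.
Weight: 1.55 × 9.8 = 15.19 N down at 6.09 m → arm 4.81 m, τ = 15.19 × 4.81 = 73.06 N·m clockwise.
Net load moment about support A = 331.9 N·m clockwise.
Reaction R at support B is upward at 6.36 m, arm 5.08 m → moment R × 5.08 counterclockwise.
Setting net torque to zero: R × 5.08 = 331.9 → R = 65.3 N.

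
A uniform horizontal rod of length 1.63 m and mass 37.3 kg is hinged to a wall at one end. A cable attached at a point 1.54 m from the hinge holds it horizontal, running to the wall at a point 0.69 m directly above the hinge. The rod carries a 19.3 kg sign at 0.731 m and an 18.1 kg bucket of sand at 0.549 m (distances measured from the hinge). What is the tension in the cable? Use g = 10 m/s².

T ≈ 865 N

Choose the hinge as the axis so the unknown hinge reaction has zero arm there.
Beam weight: 37.3 × 10 = 373 N down at 0.815 m → arm 0.815 m, τ = 373 × 0.815 = 304 N·m clockwise.
Sign: 19.3 × 10 = 193 N down at 0.731 m → arm 0.731 m, τ = 193 × 0.731 = 141.1 N·m clockwise.
Bucket of sand: 18.1 × 10 = 181 N down at 0.549 m → arm 0.549 m, τ = 181 × 0.549 = 99.37 N·m clockwise.
Total clockwise load moment = 544.5 N·m.
The cable tension T acts at 1.54 m; only its component perpendicular to the rod, T sinθ, produces torque. sinθ = h/√(h²+d²) = 0.69/√(0.69²+1.54²) = 0.4089.
Balancing moments: T × 1.54 × 0.4089 = 544.5, giving T = 544.5 / 0.6297 = 865 N.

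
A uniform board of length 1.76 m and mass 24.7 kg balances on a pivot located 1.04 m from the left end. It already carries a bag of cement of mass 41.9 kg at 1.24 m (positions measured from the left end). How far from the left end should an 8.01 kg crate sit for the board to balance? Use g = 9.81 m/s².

Taking torques about the pivot (at 1.04 m from the left end):
Beam weight: 24.7 × 9.81 = 242.3 N down at 0.88 m → arm 0.16 m, τ = 242.3 × 0.16 = 38.77 N·m counterclockwise.
Bag of cement: 41.9 × 9.81 = 411 N down at 1.24 m → arm 0.2 m, τ = 411 × 0.2 = 82.2 N·m clockwise.
Net moment of existing loads = 43.43 N·m clockwise.
The crate weighs 8.01 × 9.81 = 78.58 N and must supply an equal counterclockwise moment, so its lever arm about the pivot is 43.43 / 78.58 = 0.553 m.
That puts it at 1.04 − 0.553 = 0.487 m from the left end.

x ≈ 0.487 m from the left end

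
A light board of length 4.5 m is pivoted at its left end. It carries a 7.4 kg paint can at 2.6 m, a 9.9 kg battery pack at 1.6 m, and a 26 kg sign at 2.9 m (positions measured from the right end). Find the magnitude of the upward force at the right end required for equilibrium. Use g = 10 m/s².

F ≈ 187 N

About the left end:
Paint can: 7.4 × 10 = 74 N down at 2.6 m → arm 1.9 m, τ = 74 × 1.9 = 140.6 N·m clockwise.
Battery pack: 9.9 × 10 = 99 N down at 1.6 m → arm 2.9 m, τ = 99 × 2.9 = 287.1 N·m clockwise.
Sign: 26 × 10 = 260 N down at 2.9 m → arm 1.6 m, τ = 260 × 1.6 = 416 N·m clockwise.
Net moment of the loads = 843.7 N·m clockwise.
The upward force F acts at the right end, arm 4.5 m, giving F × 4.5 counterclockwise.
For rotational equilibrium, F × 4.5 = 843.7, so F = 843.7 / 4.5 = 187 N.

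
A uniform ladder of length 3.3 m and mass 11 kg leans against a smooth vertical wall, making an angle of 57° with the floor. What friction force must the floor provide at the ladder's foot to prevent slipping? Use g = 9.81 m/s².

f ≈ 35 N

Sum moments about the foot of the ladder (the floor normal and friction both act there and drop out).
Ladder weight 11×9.81 = 107.9 N acts at 1.65 m along the ladder; its horizontal arm is 1.65·cos57° = 0.8987 m → τ = 96.97 N·m clockwise.
Wall normal N acts horizontally at the top; its moment arm is the height L sinθ = 3.3·sin57° = 2.768 m, counterclockwise.
Balancing moments: N × 2.768 = 96.97, giving N = 35 N.
ΣFx = 0: friction at the foot balances the wall's push, so f = N_wall = 35 N.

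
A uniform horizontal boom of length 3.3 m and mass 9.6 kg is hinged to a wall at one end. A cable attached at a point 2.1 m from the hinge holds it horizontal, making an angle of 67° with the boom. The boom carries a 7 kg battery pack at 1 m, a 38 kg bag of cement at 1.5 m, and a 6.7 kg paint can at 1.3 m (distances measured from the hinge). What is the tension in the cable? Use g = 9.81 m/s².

T ≈ 449 N

Sum moments about the hinge (the unknown hinge reaction has zero arm there).
Beam weight: 9.6 × 9.81 = 94.18 N down at 1.65 m → arm 1.65 m, τ = 94.18 × 1.65 = 155.4 N·m clockwise.
Battery pack: 7 × 9.81 = 68.67 N down at 1 m → arm 1 m, τ = 68.67 × 1 = 68.67 N·m clockwise.
Bag of cement: 38 × 9.81 = 372.8 N down at 1.5 m → arm 1.5 m, τ = 372.8 × 1.5 = 559.2 N·m clockwise.
Paint can: 6.7 × 9.81 = 65.73 N down at 1.3 m → arm 1.3 m, τ = 65.73 × 1.3 = 85.45 N·m clockwise.
Total clockwise load moment = 868.7 N·m.
The cable tension T acts at 2.1 m; only its component perpendicular to the boom, T sinθ, produces torque. sin 67° = 0.9205.
Setting net torque to zero: T × 2.1 × 0.9205 = 868.7 → T = 868.7 / 1.933 = 449 N.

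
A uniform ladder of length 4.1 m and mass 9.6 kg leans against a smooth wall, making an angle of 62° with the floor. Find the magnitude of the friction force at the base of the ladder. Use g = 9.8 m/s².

About the foot of the ladder:
Ladder weight 9.6×9.8 = 94.08 N acts at 2.05 m along the ladder; its horizontal arm is 2.05·cos62° = 0.9624 m → τ = 90.54 N·m clockwise.
Wall normal N acts horizontally at the top; its moment arm is the height L sinθ = 4.1·sin62° = 3.62 m, counterclockwise.
Setting net torque to zero: N × 3.62 = 90.54 → N = 25 N.
ΣFx = 0: friction at the foot balances the wall's push, so f = N_wall = 25 N.

f ≈ 25 N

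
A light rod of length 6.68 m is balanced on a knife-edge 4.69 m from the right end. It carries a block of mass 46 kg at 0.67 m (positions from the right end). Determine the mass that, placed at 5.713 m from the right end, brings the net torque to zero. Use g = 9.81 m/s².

m ≈ 181 kg

Take moments about the knife-edge (at 4.69 m from the right end).
Block: 46 × 9.81 = 451.3 N down at 0.67 m → arm 4.02 m, τ = 451.3 × 4.02 = 1814 N·m clockwise.
Net moment of known loads = 1814 N·m clockwise.
An unknown mass m at 5.713 m has arm 1.023 m; its moment is m·g·1.023 counterclockwise.
Balancing moments: m × 9.81 × 1.023 = 1814, giving m = 1814 / (9.81 × 1.023) = 181 kg.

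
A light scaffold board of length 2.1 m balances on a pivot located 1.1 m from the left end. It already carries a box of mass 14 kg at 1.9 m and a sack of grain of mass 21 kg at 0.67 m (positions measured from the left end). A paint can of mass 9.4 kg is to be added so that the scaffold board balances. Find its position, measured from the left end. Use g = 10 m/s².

Taking torques about the pivot (at 1.1 m from the left end):
Box: 14 × 10 = 140 N down at 1.9 m → arm 0.8 m, τ = 140 × 0.8 = 112 N·m clockwise.
Sack of grain: 21 × 10 = 210 N down at 0.67 m → arm 0.43 m, τ = 210 × 0.43 = 90.3 N·m counterclockwise.
Net moment of existing loads = 21.7 N·m clockwise.
The paint can weighs 9.4 × 10 = 94 N and must supply an equal counterclockwise moment, so its lever arm about the pivot is 21.7 / 94 = 0.231 m.
That puts it at 1.1 − 0.231 = 0.869 m from the left end.

x ≈ 0.869 m from the left end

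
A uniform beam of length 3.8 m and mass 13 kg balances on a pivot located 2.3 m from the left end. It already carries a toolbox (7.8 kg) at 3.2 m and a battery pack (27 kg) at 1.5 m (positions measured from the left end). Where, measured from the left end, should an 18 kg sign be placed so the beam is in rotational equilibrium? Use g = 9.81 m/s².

Take moments about the pivot (at 2.3 m from the left end).
Beam weight: 13 × 9.81 = 127.5 N down at 1.9 m → arm 0.4 m, τ = 127.5 × 0.4 = 51 N·m counterclockwise.
Toolbox: 7.8 × 9.81 = 76.52 N down at 3.2 m → arm 0.9 m, τ = 76.52 × 0.9 = 68.87 N·m clockwise.
Battery pack: 27 × 9.81 = 264.9 N down at 1.5 m → arm 0.8 m, τ = 264.9 × 0.8 = 211.9 N·m counterclockwise.
Net moment of existing loads = 194 N·m counterclockwise.
The sign weighs 18 × 9.81 = 176.6 N and must supply an equal clockwise moment, so its lever arm about the pivot is 194 / 176.6 = 1.1 m.
That puts it at 2.3 + 1.1 = 3.4 m from the left end.

x ≈ 3.4 m from the left end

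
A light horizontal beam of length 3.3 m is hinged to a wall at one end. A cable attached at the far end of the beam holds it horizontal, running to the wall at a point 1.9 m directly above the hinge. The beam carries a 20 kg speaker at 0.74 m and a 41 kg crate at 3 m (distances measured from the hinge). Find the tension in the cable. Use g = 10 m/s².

T ≈ 837 N

Choose the hinge as the axis so the unknown hinge reaction has zero arm there.
Speaker: 20 × 10 = 200 N down at 0.74 m → arm 0.74 m, τ = 200 × 0.74 = 148 N·m clockwise.
Crate: 41 × 10 = 410 N down at 3 m → arm 3 m, τ = 410 × 3 = 1230 N·m clockwise.
Total clockwise load moment = 1378 N·m.
The cable tension T acts at 3.3 m; only its component perpendicular to the beam, T sinθ, produces torque. sinθ = h/√(h²+d²) = 1.9/√(1.9²+3.3²) = 0.499.
For rotational equilibrium, T × 3.3 × 0.499 = 1378, so T = 1378 / 1.647 = 837 N.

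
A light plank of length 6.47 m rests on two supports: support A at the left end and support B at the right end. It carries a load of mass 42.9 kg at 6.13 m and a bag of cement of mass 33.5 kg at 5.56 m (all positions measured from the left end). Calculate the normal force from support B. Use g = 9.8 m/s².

R_B ≈ 680 N

Choose support A as the axis so its reaction then has zero moment arm.
Load: 42.9 × 9.8 = 420.4 N down at 6.13 m → arm 6.13 m, τ = 420.4 × 6.13 = 2577 N·m clockwise.
Bag of cement: 33.5 × 9.8 = 328.3 N down at 5.56 m → arm 5.56 m, τ = 328.3 × 5.56 = 1825 N·m clockwise.
Net load moment about support A = 4402 N·m clockwise.
Reaction R at support B is upward at 6.47 m, arm 6.47 m → moment R × 6.47 counterclockwise.
Setting net torque to zero: R × 6.47 = 4402 → R = 680 N.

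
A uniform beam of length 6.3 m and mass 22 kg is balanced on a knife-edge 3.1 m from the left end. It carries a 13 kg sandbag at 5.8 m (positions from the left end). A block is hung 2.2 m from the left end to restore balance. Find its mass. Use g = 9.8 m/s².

m ≈ 40.2 kg

Sum moments about the knife-edge (at 3.1 m from the left end) (the support reaction has zero arm there).
Beam weight: 22 × 9.8 = 215.6 N down at 3.15 m → arm 0.05 m, τ = 215.6 × 0.05 = 10.78 N·m clockwise.
Sandbag: 13 × 9.8 = 127.4 N down at 5.8 m → arm 2.7 m, τ = 127.4 × 2.7 = 344 N·m clockwise.
Net moment of known loads = 354.8 N·m clockwise.
An unknown mass m at 2.2 m has arm 0.9 m; its moment is m·g·0.9 counterclockwise.
For rotational equilibrium, m × 9.8 × 0.9 = 354.8, so m = 354.8 / (9.8 × 0.9) = 40.2 kg.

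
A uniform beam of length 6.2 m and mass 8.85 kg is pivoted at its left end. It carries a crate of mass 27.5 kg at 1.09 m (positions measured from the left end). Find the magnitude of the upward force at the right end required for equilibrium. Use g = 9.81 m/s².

F ≈ 90.8 N

Taking torques about the left end:
Beam weight: 8.85 × 9.81 = 86.82 N down at 3.1 m → arm 3.1 m, τ = 86.82 × 3.1 = 269.1 N·m clockwise.
Crate: 27.5 × 9.81 = 269.8 N down at 1.09 m → arm 1.09 m, τ = 269.8 × 1.09 = 294.1 N·m clockwise.
Net moment of the loads = 563.2 N·m clockwise.
The upward force F acts at the right end, arm 6.2 m, giving F × 6.2 counterclockwise.
Balancing moments: F × 6.2 = 563.2, giving F = 563.2 / 6.2 = 90.8 N.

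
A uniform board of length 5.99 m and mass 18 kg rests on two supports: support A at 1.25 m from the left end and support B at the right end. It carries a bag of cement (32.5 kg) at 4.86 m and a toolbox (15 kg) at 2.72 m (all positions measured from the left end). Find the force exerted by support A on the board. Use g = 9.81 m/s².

R_A ≈ 289 N

Choose support B as the axis so its reaction then has zero moment arm.
Beam weight: 18 × 9.81 = 176.6 N down at 2.995 m → arm 2.995 m, τ = 176.6 × 2.995 = 528.9 N·m counterclockwise.
Bag of cement: 32.5 × 9.81 = 318.8 N down at 4.86 m → arm 1.13 m, τ = 318.8 × 1.13 = 360.2 N·m counterclockwise.
Toolbox: 15 × 9.81 = 147.2 N down at 2.72 m → arm 3.27 m, τ = 147.2 × 3.27 = 481.3 N·m counterclockwise.
Net load moment about support B = 1370 N·m counterclockwise.
Reaction R at support A is upward at 1.25 m, arm 4.74 m → moment R × 4.74 clockwise.
Setting net torque to zero: R × 4.74 = 1370 → R = 289 N.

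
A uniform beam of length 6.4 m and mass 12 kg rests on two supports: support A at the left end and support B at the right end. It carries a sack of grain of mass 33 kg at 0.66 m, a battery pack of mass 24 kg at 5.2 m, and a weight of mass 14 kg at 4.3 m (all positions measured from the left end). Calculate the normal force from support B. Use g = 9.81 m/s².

Take moments about support A.
Beam weight: 12 × 9.81 = 117.7 N down at 3.2 m → arm 3.2 m, τ = 117.7 × 3.2 = 376.6 N·m clockwise.
Sack of grain: 33 × 9.81 = 323.7 N down at 0.66 m → arm 0.66 m, τ = 323.7 × 0.66 = 213.6 N·m clockwise.
Battery pack: 24 × 9.81 = 235.4 N down at 5.2 m → arm 5.2 m, τ = 235.4 × 5.2 = 1224 N·m clockwise.
Weight: 14 × 9.81 = 137.3 N down at 4.3 m → arm 4.3 m, τ = 137.3 × 4.3 = 590.4 N·m clockwise.
Net load moment about support A = 2405 N·m clockwise.
Reaction R at support B is upward at 6.4 m, arm 6.4 m → moment R × 6.4 counterclockwise.
Balancing moments: R × 6.4 = 2405, giving R = 376 N.

R_B ≈ 376 N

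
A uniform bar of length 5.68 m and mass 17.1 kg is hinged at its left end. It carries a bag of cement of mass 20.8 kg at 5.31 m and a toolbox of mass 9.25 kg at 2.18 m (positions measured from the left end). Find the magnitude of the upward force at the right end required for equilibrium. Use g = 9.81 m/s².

F ≈ 309 N

Taking torques about the left end:
Beam weight: 17.1 × 9.81 = 167.8 N down at 2.84 m → arm 2.84 m, τ = 167.8 × 2.84 = 476.6 N·m clockwise.
Bag of cement: 20.8 × 9.81 = 204 N down at 5.31 m → arm 5.31 m, τ = 204 × 5.31 = 1083 N·m clockwise.
Toolbox: 9.25 × 9.81 = 90.74 N down at 2.18 m → arm 2.18 m, τ = 90.74 × 2.18 = 197.8 N·m clockwise.
Net moment of the loads = 1757 N·m clockwise.
The upward force F acts at the right end, arm 5.68 m, giving F × 5.68 counterclockwise.
Balancing moments: F × 5.68 = 1757, giving F = 1757 / 5.68 = 309 N.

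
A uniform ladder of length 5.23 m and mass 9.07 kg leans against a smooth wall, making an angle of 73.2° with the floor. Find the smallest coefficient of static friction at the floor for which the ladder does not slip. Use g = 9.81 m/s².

Choose the foot of the ladder as the axis so the floor normal and friction both act there and drop out.
Ladder weight 9.07×9.81 = 88.98 N acts at 2.615 m along the ladder; its horizontal arm is 2.615·cos73.2° = 0.7558 m → τ = 67.25 N·m clockwise.
Wall normal N acts horizontally at the top; its moment arm is the height L sinθ = 5.23·sin73.2° = 5.007 m, counterclockwise.
Στ = 0 ⇒ N × 5.007 = 67.25 ⇒ N = 13.43 N.
ΣFx = 0 ⇒ f = N_wall = 13.43 N. ΣFy = 0 ⇒ N_floor = 88.98 N.
μ_min = f / N_floor = 13.43 / 88.98 = 0.151.

μ_min ≈ 0.151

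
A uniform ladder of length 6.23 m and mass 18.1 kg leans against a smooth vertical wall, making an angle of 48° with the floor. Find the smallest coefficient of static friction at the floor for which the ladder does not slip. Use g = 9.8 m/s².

μ_min ≈ 0.45

Take moments about the foot of the ladder.
Ladder weight 18.1×9.8 = 177.4 N acts at 3.115 m along the ladder; its horizontal arm is 3.115·cos48° = 2.084 m → τ = 369.7 N·m clockwise.
Wall normal N acts horizontally at the top; its moment arm is the height L sinθ = 6.23·sin48° = 4.63 m, counterclockwise.
Στ = 0 ⇒ N × 4.63 = 369.7 ⇒ N = 79.85 N.
ΣFx = 0 ⇒ f = N_wall = 79.85 N. ΣFy = 0 ⇒ N_floor = 177.4 N.
μ_min = f / N_floor = 79.85 / 177.4 = 0.45.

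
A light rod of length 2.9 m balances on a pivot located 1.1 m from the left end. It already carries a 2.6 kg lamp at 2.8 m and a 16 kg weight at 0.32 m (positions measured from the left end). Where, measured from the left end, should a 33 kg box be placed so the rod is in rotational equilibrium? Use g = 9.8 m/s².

Choose the pivot (at 1.1 m from the left end) as the axis so the support reaction has zero arm there.
Lamp: 2.6 × 9.8 = 25.48 N down at 2.8 m → arm 1.7 m, τ = 25.48 × 1.7 = 43.32 N·m clockwise.
Weight: 16 × 9.8 = 156.8 N down at 0.32 m → arm 0.78 m, τ = 156.8 × 0.78 = 122.3 N·m counterclockwise.
Net moment of existing loads = 78.98 N·m counterclockwise.
The box weighs 33 × 9.8 = 323.4 N and must supply an equal clockwise moment, so its lever arm about the pivot is 78.98 / 323.4 = 0.244 m.
That puts it at 1.1 + 0.244 = 1.34 m from the left end.

x ≈ 1.34 m from the left end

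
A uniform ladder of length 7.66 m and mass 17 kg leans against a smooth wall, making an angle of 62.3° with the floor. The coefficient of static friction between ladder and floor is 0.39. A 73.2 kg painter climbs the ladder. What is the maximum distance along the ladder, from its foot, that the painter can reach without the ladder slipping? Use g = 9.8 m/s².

d ≈ 6.12 m

Taking torques about the foot of the ladder:
Ladder weight 17×9.8 = 166.6 N acts at 3.83 m along the ladder; its horizontal arm is 3.83·cos62.3° = 1.78 m → τ = 296.5 N·m clockwise.
Painter weight 73.2×9.8 = 717.4 N at distance d → arm d·cos62.3° → τ = 717.4·d·0.4648 clockwise.
Wall normal N at the top has arm L sinθ = 6.782 m counterclockwise, so Στ = 0 gives N·6.782 = 296.5 + 333.4·d.
ΣFy = 0 ⇒ N_floor = 884 N, so the maximum friction is μ_s·N_floor = 0.39×884 = 344.8 N. ΣFx = 0 ⇒ N_wall = f, so at the slipping point N = 344.8 N.
Substituting: 344.8×6.782 = 296.5 + 333.4·d ⇒ d = (2338 − 296.5) / 333.4 = 6.12 m.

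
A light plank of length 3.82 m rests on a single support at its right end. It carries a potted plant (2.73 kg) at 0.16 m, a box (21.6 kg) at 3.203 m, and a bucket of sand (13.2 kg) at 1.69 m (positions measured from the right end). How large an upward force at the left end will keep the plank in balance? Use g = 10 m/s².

About the right end:
Potted plant: 2.73 × 10 = 27.3 N down at 0.16 m → arm 0.16 m, τ = 27.3 × 0.16 = 4.368 N·m counterclockwise.
Box: 21.6 × 10 = 216 N down at 3.203 m → arm 3.203 m, τ = 216 × 3.203 = 691.8 N·m counterclockwise.
Bucket of sand: 13.2 × 10 = 132 N down at 1.69 m → arm 1.69 m, τ = 132 × 1.69 = 223.1 N·m counterclockwise.
Net moment of the loads = 919.3 N·m counterclockwise.
The upward force F acts at the left end, arm 3.82 m, giving F × 3.82 clockwise.
For rotational equilibrium, F × 3.82 = 919.3, so F = 919.3 / 3.82 = 241 N.

F ≈ 241 N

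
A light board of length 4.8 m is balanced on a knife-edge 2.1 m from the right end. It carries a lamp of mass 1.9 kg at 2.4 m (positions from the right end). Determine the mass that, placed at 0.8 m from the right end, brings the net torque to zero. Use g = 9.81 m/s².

m ≈ 0.438 kg

Sum moments about the knife-edge (at 2.1 m from the right end) (the support reaction has zero arm there).
Lamp: 1.9 × 9.81 = 18.64 N down at 2.4 m → arm 0.3 m, τ = 18.64 × 0.3 = 5.592 N·m counterclockwise.
Net moment of known loads = 5.592 N·m counterclockwise.
An unknown mass m at 0.8 m has arm 1.3 m; its moment is m·g·1.3 clockwise.
Balancing moments: m × 9.81 × 1.3 = 5.592, giving m = 5.592 / (9.81 × 1.3) = 0.438 kg.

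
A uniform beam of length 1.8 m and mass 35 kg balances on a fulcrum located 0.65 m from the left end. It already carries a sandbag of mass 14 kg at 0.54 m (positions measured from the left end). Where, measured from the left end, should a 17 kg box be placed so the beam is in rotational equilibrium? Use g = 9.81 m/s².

About the fulcrum (at 0.65 m from the left end):
Beam weight: 35 × 9.81 = 343.4 N down at 0.9 m → arm 0.25 m, τ = 343.4 × 0.25 = 85.85 N·m clockwise.
Sandbag: 14 × 9.81 = 137.3 N down at 0.54 m → arm 0.11 m, τ = 137.3 × 0.11 = 15.1 N·m counterclockwise.
Net moment of existing loads = 70.75 N·m clockwise.
The box weighs 17 × 9.81 = 166.8 N and must supply an equal counterclockwise moment, so its lever arm about the fulcrum is 70.75 / 166.8 = 0.424 m.
That puts it at 0.65 − 0.424 = 0.226 m from the left end.

x ≈ 0.226 m from the left end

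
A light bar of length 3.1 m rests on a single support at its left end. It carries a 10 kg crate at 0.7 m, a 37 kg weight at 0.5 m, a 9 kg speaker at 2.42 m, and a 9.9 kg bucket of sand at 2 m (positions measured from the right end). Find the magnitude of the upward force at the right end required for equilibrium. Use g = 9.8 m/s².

F ≈ 434 N

Choose the left end as the axis so the unknown pivot reaction has zero arm there.
Crate: 10 × 9.8 = 98 N down at 0.7 m → arm 2.4 m, τ = 98 × 2.4 = 235.2 N·m clockwise.
Weight: 37 × 9.8 = 362.6 N down at 0.5 m → arm 2.6 m, τ = 362.6 × 2.6 = 942.8 N·m clockwise.
Speaker: 9 × 9.8 = 88.2 N down at 2.42 m → arm 0.68 m, τ = 88.2 × 0.68 = 59.98 N·m clockwise.
Bucket of sand: 9.9 × 9.8 = 97.02 N down at 2 m → arm 1.1 m, τ = 97.02 × 1.1 = 106.7 N·m clockwise.
Net moment of the loads = 1345 N·m clockwise.
The upward force F acts at the right end, arm 3.1 m, giving F × 3.1 counterclockwise.
Στ = 0 ⇒ F × 3.1 = 1345 ⇒ F = 1345 / 3.1 = 434 N.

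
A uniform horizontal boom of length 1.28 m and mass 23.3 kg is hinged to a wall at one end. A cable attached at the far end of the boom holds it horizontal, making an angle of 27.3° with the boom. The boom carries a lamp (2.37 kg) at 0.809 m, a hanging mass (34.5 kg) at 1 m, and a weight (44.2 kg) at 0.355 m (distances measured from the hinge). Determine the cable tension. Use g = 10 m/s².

T ≈ 1140 N

Choose the hinge as the axis so the unknown hinge reaction has zero arm there.
Beam weight: 23.3 × 10 = 233 N down at 0.64 m → arm 0.64 m, τ = 233 × 0.64 = 149.1 N·m clockwise.
Lamp: 2.37 × 10 = 23.7 N down at 0.809 m → arm 0.809 m, τ = 23.7 × 0.809 = 19.17 N·m clockwise.
Hanging mass: 34.5 × 10 = 345 N down at 1 m → arm 1 m, τ = 345 × 1 = 345 N·m clockwise.
Weight: 44.2 × 10 = 442 N down at 0.355 m → arm 0.355 m, τ = 442 × 0.355 = 156.9 N·m clockwise.
Total clockwise load moment = 670.2 N·m.
The cable tension T acts at 1.28 m; only its component perpendicular to the boom, T sinθ, produces torque. sin 27.3° = 0.4586.
Στ = 0 ⇒ T × 1.28 × 0.4586 = 670.2 ⇒ T = 670.2 / 0.587 = 1140 N.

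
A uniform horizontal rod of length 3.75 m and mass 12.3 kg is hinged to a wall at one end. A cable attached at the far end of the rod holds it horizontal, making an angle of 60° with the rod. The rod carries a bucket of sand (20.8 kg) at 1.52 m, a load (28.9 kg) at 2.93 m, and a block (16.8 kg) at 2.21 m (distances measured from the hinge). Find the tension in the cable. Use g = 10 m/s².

Sum moments about the hinge (the unknown hinge reaction has zero arm there).
Beam weight: 12.3 × 10 = 123 N down at 1.875 m → arm 1.875 m, τ = 123 × 1.875 = 230.6 N·m clockwise.
Bucket of sand: 20.8 × 10 = 208 N down at 1.52 m → arm 1.52 m, τ = 208 × 1.52 = 316.2 N·m clockwise.
Load: 28.9 × 10 = 289 N down at 2.93 m → arm 2.93 m, τ = 289 × 2.93 = 846.8 N·m clockwise.
Block: 16.8 × 10 = 168 N down at 2.21 m → arm 2.21 m, τ = 168 × 2.21 = 371.3 N·m clockwise.
Total clockwise load moment = 1765 N·m.
The cable tension T acts at 3.75 m; only its component perpendicular to the rod, T sinθ, produces torque. sin 60° = 0.866.
Balancing moments: T × 3.75 × 0.866 = 1765, giving T = 1765 / 3.248 = 543 N.

T ≈ 543 N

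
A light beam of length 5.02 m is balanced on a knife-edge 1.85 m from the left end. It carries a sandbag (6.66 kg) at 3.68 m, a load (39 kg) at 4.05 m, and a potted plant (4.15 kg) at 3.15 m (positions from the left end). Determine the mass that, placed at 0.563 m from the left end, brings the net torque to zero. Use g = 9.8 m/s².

m ≈ 80.3 kg

Take moments about the knife-edge (at 1.85 m from the left end).
Sandbag: 6.66 × 9.8 = 65.27 N down at 3.68 m → arm 1.83 m, τ = 65.27 × 1.83 = 119.4 N·m clockwise.
Load: 39 × 9.8 = 382.2 N down at 4.05 m → arm 2.2 m, τ = 382.2 × 2.2 = 840.8 N·m clockwise.
Potted plant: 4.15 × 9.8 = 40.67 N down at 3.15 m → arm 1.3 m, τ = 40.67 × 1.3 = 52.87 N·m clockwise.
Net moment of known loads = 1013 N·m clockwise.
An unknown mass m at 0.563 m has arm 1.287 m; its moment is m·g·1.287 counterclockwise.
Στ = 0 ⇒ m × 9.8 × 1.287 = 1013 ⇒ m = 1013 / (9.8 × 1.287) = 80.3 kg.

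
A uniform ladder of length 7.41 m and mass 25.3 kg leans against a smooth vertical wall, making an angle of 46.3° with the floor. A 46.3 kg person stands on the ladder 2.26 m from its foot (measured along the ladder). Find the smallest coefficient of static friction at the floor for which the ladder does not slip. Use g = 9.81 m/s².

Sum moments about the foot of the ladder (the floor normal and friction both act there and drop out).
Ladder weight 25.3×9.81 = 248.2 N acts at 3.705 m along the ladder; its horizontal arm is 3.705·cos46.3° = 2.56 m → τ = 635.4 N·m clockwise.
Person: 46.3×9.81 = 454.2 N at 2.26 m → arm 1.561 m → τ = 709 N·m clockwise.
Wall normal N acts horizontally at the top; its moment arm is the height L sinθ = 7.41·sin46.3° = 5.357 m, counterclockwise.
Στ = 0 ⇒ N × 5.357 = 1344 ⇒ N = 250.9 N.
ΣFx = 0 ⇒ f = N_wall = 250.9 N. ΣFy = 0 ⇒ N_floor = 702.4 N.
μ_min = f / N_floor = 250.9 / 702.4 = 0.357.

μ_min ≈ 0.357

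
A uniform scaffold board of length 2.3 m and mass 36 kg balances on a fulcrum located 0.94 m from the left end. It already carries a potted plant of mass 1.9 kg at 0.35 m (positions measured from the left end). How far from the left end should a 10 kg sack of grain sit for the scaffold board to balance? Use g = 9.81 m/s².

x ≈ 0.296 m from the left end

Sum moments about the fulcrum (at 0.94 m from the left end) (the support reaction has zero arm there).
Beam weight: 36 × 9.81 = 353.2 N down at 1.15 m → arm 0.21 m, τ = 353.2 × 0.21 = 74.17 N·m clockwise.
Potted plant: 1.9 × 9.81 = 18.64 N down at 0.35 m → arm 0.59 m, τ = 18.64 × 0.59 = 11 N·m counterclockwise.
Net moment of existing loads = 63.17 N·m clockwise.
The sack of grain weighs 10 × 9.81 = 98.1 N and must supply an equal counterclockwise moment, so its lever arm about the fulcrum is 63.17 / 98.1 = 0.644 m.
That puts it at 0.94 − 0.644 = 0.296 m from the left end.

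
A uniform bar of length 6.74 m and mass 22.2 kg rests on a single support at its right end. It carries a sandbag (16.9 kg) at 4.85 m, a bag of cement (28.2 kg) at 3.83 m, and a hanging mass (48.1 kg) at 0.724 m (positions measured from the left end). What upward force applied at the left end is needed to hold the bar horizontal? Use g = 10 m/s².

F ≈ 709 N

Taking torques about the right end:
Beam weight: 22.2 × 10 = 222 N down at 3.37 m → arm 3.37 m, τ = 222 × 3.37 = 748.1 N·m counterclockwise.
Sandbag: 16.9 × 10 = 169 N down at 4.85 m → arm 1.89 m, τ = 169 × 1.89 = 319.4 N·m counterclockwise.
Bag of cement: 28.2 × 10 = 282 N down at 3.83 m → arm 2.91 m, τ = 282 × 2.91 = 820.6 N·m counterclockwise.
Hanging mass: 48.1 × 10 = 481 N down at 0.724 m → arm 6.016 m, τ = 481 × 6.016 = 2894 N·m counterclockwise.
Net moment of the loads = 4782 N·m counterclockwise.
The upward force F acts at the left end, arm 6.74 m, giving F × 6.74 clockwise.
Setting net torque to zero: F × 6.74 = 4782 → F = 4782 / 6.74 = 709 N.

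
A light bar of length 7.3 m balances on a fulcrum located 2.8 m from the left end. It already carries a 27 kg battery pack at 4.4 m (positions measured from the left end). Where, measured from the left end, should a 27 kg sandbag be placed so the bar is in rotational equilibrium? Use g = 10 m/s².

Sum moments about the fulcrum (at 2.8 m from the left end) (the support reaction has zero arm there).
Battery pack: 27 × 10 = 270 N down at 4.4 m → arm 1.6 m, τ = 270 × 1.6 = 432 N·m clockwise.
Net moment of existing loads = 432 N·m clockwise.
The sandbag weighs 27 × 10 = 270 N and must supply an equal counterclockwise moment, so its lever arm about the fulcrum is 432 / 270 = 1.6 m.
That puts it at 2.8 − 1.6 = 1.2 m from the left end.

x ≈ 1.2 m from the left end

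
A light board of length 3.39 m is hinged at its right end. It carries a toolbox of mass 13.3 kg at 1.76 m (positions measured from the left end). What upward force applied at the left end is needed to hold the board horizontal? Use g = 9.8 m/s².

F ≈ 62.7 N

About the right end:
Toolbox: 13.3 × 9.8 = 130.3 N down at 1.76 m → arm 1.63 m, τ = 130.3 × 1.63 = 212.4 N·m counterclockwise.
Net moment of the loads = 212.4 N·m counterclockwise.
The upward force F acts at the left end, arm 3.39 m, giving F × 3.39 clockwise.
Balancing moments: F × 3.39 = 212.4, giving F = 212.4 / 3.39 = 62.7 N.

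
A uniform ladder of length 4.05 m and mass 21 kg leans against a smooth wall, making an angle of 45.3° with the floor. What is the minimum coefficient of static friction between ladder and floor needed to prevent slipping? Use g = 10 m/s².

About the foot of the ladder:
Ladder weight 21×10 = 210 N acts at 2.025 m along the ladder; its horizontal arm is 2.025·cos45.3° = 1.424 m → τ = 299 N·m clockwise.
Wall normal N acts horizontally at the top; its moment arm is the height L sinθ = 4.05·sin45.3° = 2.879 m, counterclockwise.
Setting net torque to zero: N × 2.879 = 299 → N = 103.9 N.
ΣFx = 0 ⇒ f = N_wall = 103.9 N. ΣFy = 0 ⇒ N_floor = 210 N.
μ_min = f / N_floor = 103.9 / 210 = 0.495.

μ_min ≈ 0.495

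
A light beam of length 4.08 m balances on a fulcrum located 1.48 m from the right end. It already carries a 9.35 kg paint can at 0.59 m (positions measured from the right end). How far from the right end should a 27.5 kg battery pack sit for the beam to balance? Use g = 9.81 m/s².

About the fulcrum (at 1.48 m from the right end):
Paint can: 9.35 × 9.81 = 91.72 N down at 0.59 m → arm 0.89 m, τ = 91.72 × 0.89 = 81.63 N·m clockwise.
Net moment of existing loads = 81.63 N·m clockwise.
The battery pack weighs 27.5 × 9.81 = 269.8 N and must supply an equal counterclockwise moment, so its lever arm about the fulcrum is 81.63 / 269.8 = 0.303 m.
That puts it at 1.48 + 0.303 = 1.78 m from the right end.

x ≈ 1.78 m from the right end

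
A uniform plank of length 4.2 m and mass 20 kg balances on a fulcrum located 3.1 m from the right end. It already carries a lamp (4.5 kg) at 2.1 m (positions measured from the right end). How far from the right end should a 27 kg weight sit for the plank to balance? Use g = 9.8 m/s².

x ≈ 4.01 m from the right end

Sum moments about the fulcrum (at 3.1 m from the right end) (the support reaction has zero arm there).
Beam weight: 20 × 9.8 = 196 N down at 2.1 m → arm 1 m, τ = 196 × 1 = 196 N·m clockwise.
Lamp: 4.5 × 9.8 = 44.1 N down at 2.1 m → arm 1 m, τ = 44.1 × 1 = 44.1 N·m clockwise.
Net moment of existing loads = 240.1 N·m clockwise.
The weight weighs 27 × 9.8 = 264.6 N and must supply an equal counterclockwise moment, so its lever arm about the fulcrum is 240.1 / 264.6 = 0.907 m.
That puts it at 3.1 + 0.907 = 4.01 m from the right end.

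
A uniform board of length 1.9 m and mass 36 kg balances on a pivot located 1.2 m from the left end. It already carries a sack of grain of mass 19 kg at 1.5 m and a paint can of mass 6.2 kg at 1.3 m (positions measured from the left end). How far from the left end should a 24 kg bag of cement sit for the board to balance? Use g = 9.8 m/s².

Take moments about the pivot (at 1.2 m from the left end).
Beam weight: 36 × 9.8 = 352.8 N down at 0.95 m → arm 0.25 m, τ = 352.8 × 0.25 = 88.2 N·m counterclockwise.
Sack of grain: 19 × 9.8 = 186.2 N down at 1.5 m → arm 0.3 m, τ = 186.2 × 0.3 = 55.86 N·m clockwise.
Paint can: 6.2 × 9.8 = 60.76 N down at 1.3 m → arm 0.1 m, τ = 60.76 × 0.1 = 6.076 N·m clockwise.
Net moment of existing loads = 26.26 N·m counterclockwise.
The bag of cement weighs 24 × 9.8 = 235.2 N and must supply an equal clockwise moment, so its lever arm about the pivot is 26.26 / 235.2 = 0.112 m.
That puts it at 1.2 + 0.112 = 1.31 m from the left end.

x ≈ 1.31 m from the left end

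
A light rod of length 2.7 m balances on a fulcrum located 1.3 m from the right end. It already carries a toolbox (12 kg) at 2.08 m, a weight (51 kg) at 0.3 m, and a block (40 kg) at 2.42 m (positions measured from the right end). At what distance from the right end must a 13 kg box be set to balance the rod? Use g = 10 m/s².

Sum moments about the fulcrum (at 1.3 m from the right end) (the support reaction has zero arm there).
Toolbox: 12 × 10 = 120 N down at 2.08 m → arm 0.78 m, τ = 120 × 0.78 = 93.6 N·m counterclockwise.
Weight: 51 × 10 = 510 N down at 0.3 m → arm 1 m, τ = 510 × 1 = 510 N·m clockwise.
Block: 40 × 10 = 400 N down at 2.42 m → arm 1.12 m, τ = 400 × 1.12 = 448 N·m counterclockwise.
Net moment of existing loads = 31.6 N·m counterclockwise.
The box weighs 13 × 10 = 130 N and must supply an equal clockwise moment, so its lever arm about the fulcrum is 31.6 / 130 = 0.243 m.
That puts it at 1.3 − 0.243 = 1.06 m from the right end.

x ≈ 1.06 m from the right end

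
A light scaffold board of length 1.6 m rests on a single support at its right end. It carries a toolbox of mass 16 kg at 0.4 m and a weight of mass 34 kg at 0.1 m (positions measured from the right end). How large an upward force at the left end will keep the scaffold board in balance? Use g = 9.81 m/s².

Choose the right end as the axis so the unknown pivot reaction has zero arm there.
Toolbox: 16 × 9.81 = 157 N down at 0.4 m → arm 0.4 m, τ = 157 × 0.4 = 62.8 N·m counterclockwise.
Weight: 34 × 9.81 = 333.5 N down at 0.1 m → arm 0.1 m, τ = 333.5 × 0.1 = 33.35 N·m counterclockwise.
Net moment of the loads = 96.15 N·m counterclockwise.
The upward force F acts at the left end, arm 1.6 m, giving F × 1.6 clockwise.
Balancing moments: F × 1.6 = 96.15, giving F = 96.15 / 1.6 = 60.1 N.

F ≈ 60.1 N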